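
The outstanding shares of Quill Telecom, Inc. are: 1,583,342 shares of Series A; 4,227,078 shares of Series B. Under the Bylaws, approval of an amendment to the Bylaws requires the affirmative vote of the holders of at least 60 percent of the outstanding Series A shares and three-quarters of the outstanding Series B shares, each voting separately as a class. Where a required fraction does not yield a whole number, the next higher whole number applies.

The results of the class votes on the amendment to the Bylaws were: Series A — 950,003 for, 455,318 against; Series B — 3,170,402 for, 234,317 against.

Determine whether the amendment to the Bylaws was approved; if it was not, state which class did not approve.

Series A: 3/5 of 1583342 = 950005.20, rounded up to 950006; 950,006 required, 950,003 in favor — not approved.
Series B: 3/4 of 4227078 = 3170308.50, rounded up to 3170309; 3,170,309 required, 3,170,402 in favor — approved.

Not approved — the Series A shares did not give the required vote.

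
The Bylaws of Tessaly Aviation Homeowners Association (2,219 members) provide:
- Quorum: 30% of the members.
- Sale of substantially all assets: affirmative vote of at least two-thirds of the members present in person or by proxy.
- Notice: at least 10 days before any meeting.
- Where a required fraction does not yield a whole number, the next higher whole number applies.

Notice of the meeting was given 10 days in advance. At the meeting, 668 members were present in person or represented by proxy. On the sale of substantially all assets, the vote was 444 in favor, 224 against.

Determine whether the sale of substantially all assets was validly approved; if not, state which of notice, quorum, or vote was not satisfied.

Notice: 10 days given; 10 required. Satisfied.
Quorum: 30% of 2,219 = 665.70, rounded up to 666; 668 present. Satisfied.
Vote: requires two-thirds of those present (668); 2/3 of 668 = 445.33, rounded up to 446, so 446 needed; 444 in favor. Not satisfied.

Invalid — vote requirement not satisfied.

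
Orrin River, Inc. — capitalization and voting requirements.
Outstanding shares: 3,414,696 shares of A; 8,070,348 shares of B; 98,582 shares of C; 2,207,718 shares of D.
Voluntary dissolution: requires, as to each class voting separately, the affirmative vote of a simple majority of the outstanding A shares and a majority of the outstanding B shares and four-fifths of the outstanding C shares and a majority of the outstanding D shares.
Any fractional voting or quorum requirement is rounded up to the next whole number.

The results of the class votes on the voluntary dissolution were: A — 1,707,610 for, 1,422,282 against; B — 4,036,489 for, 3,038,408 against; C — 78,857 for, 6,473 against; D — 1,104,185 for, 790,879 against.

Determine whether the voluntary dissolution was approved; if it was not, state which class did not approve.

A: a majority of 3414696 is 1707349; 1,707,349 required, 1,707,610 in favor — approved.
B: a majority of 8070348 is 4035175; 4,035,175 required, 4,036,489 in favor — approved.
C: 4/5 of 98582 = 78865.60, rounded up to 78866; 78,866 required, 78,857 in favor — not approved.
D: a majority of 2207718 is 1103860; 1,103,860 required, 1,104,185 in favor — approved.

Not approved — the C shares did not give the required vote.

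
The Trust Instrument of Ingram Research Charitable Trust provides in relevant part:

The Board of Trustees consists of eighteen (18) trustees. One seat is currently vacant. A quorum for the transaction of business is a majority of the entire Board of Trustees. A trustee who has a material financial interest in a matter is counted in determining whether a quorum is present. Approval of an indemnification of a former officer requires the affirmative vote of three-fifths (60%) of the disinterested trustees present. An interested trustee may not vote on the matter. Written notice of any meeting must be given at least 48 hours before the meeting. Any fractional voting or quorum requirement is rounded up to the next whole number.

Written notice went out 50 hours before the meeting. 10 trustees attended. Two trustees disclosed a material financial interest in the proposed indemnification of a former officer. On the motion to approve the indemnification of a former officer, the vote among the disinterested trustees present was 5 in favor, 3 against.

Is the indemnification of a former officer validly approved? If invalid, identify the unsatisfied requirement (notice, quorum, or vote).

Notice: 50 hours given; 48 required (50 ≥ 48). Satisfied.
Quorum: 10 present (interested trustees count toward quorum); quorum is 10. Satisfied.
Vote: the indemnification of a former officer requires three-fifths of the disinterested trustees present (10 − 2 = 8). 3/5 of 8 = 4.80, rounded up to 5, so 5 affirmative votes are needed; 5 voted in favor. Satisfied.

Valid — all requirements satisfied.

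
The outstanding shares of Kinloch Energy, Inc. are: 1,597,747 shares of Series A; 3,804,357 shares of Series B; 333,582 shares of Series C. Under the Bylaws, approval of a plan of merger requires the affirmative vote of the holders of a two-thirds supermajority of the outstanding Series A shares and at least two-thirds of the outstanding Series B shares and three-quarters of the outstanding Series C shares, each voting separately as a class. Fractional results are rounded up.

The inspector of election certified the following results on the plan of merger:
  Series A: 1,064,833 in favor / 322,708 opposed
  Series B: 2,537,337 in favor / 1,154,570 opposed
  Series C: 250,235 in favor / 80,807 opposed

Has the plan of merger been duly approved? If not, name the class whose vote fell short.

Series A: 2/3 of 1597747 = 1065164.67, rounded up to 1065165; 1,065,165 required, 1,064,833 in favor — not approved.
Series B: 2/3 of 3804357 = 2536238; 2,536,238 required, 2,537,337 in favor — approved.
Series C: 3/4 of 333582 = 250186.50, rounded up to 250187; 250,187 required, 250,235 in favor — approved.

Not approved — the Series A shares did not give the required vote.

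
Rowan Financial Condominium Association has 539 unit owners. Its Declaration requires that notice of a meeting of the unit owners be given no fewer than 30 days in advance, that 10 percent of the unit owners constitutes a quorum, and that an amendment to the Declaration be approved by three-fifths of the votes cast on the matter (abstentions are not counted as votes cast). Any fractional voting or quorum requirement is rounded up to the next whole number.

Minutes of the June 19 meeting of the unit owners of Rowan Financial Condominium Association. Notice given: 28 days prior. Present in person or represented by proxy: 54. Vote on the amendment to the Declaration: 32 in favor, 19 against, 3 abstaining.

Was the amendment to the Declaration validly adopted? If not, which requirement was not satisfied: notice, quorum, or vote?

Notice: 28 days given; 30 required. Not satisfied.
Quorum: 10% of 539 = 53.90, rounded up to 54; 54 present. Satisfied.
Vote: requires three-fifths of the votes cast (54 − 3 abstaining = 51); 3/5 of 51 = 30.60, rounded up to 31, so 31 needed; 32 in favor. Satisfied.

Invalid — notice requirement not satisfied.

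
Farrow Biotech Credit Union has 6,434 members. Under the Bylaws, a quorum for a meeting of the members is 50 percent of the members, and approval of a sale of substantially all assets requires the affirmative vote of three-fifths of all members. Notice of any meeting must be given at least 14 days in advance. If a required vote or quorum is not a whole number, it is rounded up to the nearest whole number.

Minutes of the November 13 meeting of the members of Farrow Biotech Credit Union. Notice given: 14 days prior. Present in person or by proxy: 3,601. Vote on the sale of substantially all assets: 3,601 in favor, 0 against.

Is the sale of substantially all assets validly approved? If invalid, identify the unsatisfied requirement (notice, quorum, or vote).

Invalid — vote requirement not satisfied.

Notice: 14 days given; 14 required. Satisfied.
Quorum: 50% of 6,434 = 3,217; 3,601 present. Satisfied.
Vote: requires three-fifths of all members (6,434); 3/5 of 6434 = 3860.40, rounded up to 3861, so 3,861 needed; 3,601 in favor. Not satisfied.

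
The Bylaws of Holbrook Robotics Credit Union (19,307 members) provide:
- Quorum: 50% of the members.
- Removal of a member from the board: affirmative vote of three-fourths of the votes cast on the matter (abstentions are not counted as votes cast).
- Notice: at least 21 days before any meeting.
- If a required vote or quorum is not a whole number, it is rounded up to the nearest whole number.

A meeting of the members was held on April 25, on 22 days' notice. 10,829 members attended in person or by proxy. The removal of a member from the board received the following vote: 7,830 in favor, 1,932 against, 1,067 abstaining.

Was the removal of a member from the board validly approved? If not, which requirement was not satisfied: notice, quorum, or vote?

Valid — all requirements satisfied.

Notice: 22 days given; 21 required. Satisfied.
Quorum: 50% of 19,307 = 9,653.50, rounded up to 9,654; 10,829 present. Satisfied.
Vote: requires three-fourths of the votes cast (10,829 − 1,067 abstaining = 9,762); 3/4 of 9762 = 7321.50, rounded up to 7322, so 7,322 needed; 7,830 in favor. Satisfied.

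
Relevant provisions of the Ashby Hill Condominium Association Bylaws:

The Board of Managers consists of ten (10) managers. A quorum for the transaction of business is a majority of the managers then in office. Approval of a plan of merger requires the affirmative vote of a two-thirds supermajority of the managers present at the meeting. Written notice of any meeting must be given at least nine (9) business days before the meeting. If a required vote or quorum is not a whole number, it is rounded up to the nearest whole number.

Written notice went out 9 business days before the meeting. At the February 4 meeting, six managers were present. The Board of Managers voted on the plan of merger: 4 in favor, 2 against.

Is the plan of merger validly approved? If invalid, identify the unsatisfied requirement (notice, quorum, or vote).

Notice: 9 business days given; 9 required (9 ≥ 9). Satisfied.
Quorum: 6 present; quorum is 6. Satisfied.
Vote: the plan of merger requires two-thirds of the managers present (6). 2/3 of 6 = 4, so 4 affirmative votes are needed; 4 voted in favor. Satisfied.

Valid — all requirements satisfied.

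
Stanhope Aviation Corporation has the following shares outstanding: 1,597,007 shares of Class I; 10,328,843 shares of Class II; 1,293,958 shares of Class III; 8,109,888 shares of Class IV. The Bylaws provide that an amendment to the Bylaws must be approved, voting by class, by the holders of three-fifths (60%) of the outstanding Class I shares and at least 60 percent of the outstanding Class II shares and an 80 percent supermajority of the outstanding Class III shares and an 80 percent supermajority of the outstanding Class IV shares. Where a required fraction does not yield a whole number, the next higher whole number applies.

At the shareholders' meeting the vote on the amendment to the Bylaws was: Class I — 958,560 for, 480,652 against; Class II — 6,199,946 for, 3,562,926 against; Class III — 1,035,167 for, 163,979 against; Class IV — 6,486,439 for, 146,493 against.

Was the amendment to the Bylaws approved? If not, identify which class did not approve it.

Not approved — the Class IV shares did not give the required vote.

Class I: 3/5 of 1597007 = 958204.20, rounded up to 958205; 958,205 required, 958,560 in favor — approved.
Class II: 3/5 of 10328843 = 6197305.80, rounded up to 6197306; 6,197,306 required, 6,199,946 in favor — approved.
Class III: 4/5 of 1293958 = 1035166.40, rounded up to 1035167; 1,035,167 required, 1,035,167 in favor — approved.
Class IV: 4/5 of 8109888 = 6487910.40, rounded up to 6487911; 6,487,911 required, 6,486,439 in favor — not approved.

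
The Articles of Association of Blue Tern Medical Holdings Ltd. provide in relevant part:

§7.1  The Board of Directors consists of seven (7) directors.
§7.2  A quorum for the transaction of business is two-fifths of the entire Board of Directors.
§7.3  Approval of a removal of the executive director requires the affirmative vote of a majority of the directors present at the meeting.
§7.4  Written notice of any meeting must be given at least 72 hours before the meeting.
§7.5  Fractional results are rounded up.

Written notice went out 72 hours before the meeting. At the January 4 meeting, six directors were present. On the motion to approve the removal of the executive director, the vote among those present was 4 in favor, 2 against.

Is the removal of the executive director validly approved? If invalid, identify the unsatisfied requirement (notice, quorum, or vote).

Valid — all requirements satisfied.

Notice: 72 hours given; 72 required (72 ≥ 72). Satisfied.
Quorum: 6 present; quorum is 3. Satisfied.
Vote: the removal of the executive director requires a majority of the directors present (6). A majority of 6 is 4, so 4 affirmative votes are needed; 4 voted in favor. Satisfied.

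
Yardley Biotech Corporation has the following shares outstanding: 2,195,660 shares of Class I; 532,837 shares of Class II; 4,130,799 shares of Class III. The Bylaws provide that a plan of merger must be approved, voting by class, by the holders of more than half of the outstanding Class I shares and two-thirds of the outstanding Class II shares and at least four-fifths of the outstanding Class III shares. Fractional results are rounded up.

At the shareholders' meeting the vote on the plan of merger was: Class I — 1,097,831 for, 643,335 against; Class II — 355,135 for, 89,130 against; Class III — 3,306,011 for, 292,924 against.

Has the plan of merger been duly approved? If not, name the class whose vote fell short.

Class I: a majority of 2195660 is 1097831; 1,097,831 required, 1,097,831 in favor — approved.
Class II: 2/3 of 532837 = 355224.67, rounded up to 355225; 355,225 required, 355,135 in favor — not approved.
Class III: 4/5 of 4130799 = 3304639.20, rounded up to 3304640; 3,304,640 required, 3,306,011 in favor — approved.

Not approved — the Class II shares did not give the required vote.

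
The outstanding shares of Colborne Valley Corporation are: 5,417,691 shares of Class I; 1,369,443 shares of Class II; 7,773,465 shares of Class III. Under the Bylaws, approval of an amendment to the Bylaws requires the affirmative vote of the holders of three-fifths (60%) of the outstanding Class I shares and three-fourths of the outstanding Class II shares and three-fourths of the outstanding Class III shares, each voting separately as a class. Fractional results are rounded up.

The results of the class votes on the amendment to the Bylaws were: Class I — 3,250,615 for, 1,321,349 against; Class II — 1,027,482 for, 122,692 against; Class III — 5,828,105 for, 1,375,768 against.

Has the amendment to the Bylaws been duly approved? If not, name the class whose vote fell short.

Class I: 3/5 of 5417691 = 3250614.60, rounded up to 3250615; 3,250,615 required, 3,250,615 in favor — approved.
Class II: 3/4 of 1369443 = 1027082.25, rounded up to 1027083; 1,027,083 required, 1,027,482 in favor — approved.
Class III: 3/4 of 7773465 = 5830098.75, rounded up to 5830099; 5,830,099 required, 5,828,105 in favor — not approved.

Not approved — the Class III shares did not give the required vote.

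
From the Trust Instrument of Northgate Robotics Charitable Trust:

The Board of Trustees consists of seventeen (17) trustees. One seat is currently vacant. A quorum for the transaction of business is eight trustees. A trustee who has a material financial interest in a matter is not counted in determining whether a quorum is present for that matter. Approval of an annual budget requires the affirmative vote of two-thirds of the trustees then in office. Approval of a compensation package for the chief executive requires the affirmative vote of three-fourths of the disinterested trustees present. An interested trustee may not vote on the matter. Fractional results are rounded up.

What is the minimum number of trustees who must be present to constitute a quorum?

8

The quorum is fixed at 8.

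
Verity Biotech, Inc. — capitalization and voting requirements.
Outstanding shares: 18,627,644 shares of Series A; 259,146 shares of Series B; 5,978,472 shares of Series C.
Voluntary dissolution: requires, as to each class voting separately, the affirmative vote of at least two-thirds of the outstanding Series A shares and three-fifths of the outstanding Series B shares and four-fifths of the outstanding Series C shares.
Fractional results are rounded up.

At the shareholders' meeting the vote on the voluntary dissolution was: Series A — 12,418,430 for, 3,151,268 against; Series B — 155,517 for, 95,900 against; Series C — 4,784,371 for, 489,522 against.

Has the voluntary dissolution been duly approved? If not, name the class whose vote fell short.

Approved — every class gave the required vote.

Series A: 2/3 of 18627644 = 12418429.33, rounded up to 12418430; 12,418,430 required, 12,418,430 in favor — approved.
Series B: 3/5 of 259146 = 155487.60, rounded up to 155488; 155,488 required, 155,517 in favor — approved.
Series C: 4/5 of 5978472 = 4782777.60, rounded up to 4782778; 4,782,778 required, 4,784,371 in favor — approved.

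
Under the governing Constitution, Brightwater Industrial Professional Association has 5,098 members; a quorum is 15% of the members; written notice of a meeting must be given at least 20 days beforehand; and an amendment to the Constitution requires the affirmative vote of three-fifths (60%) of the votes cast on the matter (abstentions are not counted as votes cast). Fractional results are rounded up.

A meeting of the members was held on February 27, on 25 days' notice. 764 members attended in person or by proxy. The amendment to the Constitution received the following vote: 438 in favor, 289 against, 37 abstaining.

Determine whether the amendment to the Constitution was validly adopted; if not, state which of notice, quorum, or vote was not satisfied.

Notice: 25 days given; 20 required. Satisfied.
Quorum: 15% of 5,098 = 764.70, rounded up to 765; 764 present. Not satisfied.
Vote: requires three-fifths of the votes cast (764 − 37 abstaining = 727); 3/5 of 727 = 436.20, rounded up to 437, so 437 needed; 438 in favor. Satisfied.

Invalid — quorum requirement not satisfied.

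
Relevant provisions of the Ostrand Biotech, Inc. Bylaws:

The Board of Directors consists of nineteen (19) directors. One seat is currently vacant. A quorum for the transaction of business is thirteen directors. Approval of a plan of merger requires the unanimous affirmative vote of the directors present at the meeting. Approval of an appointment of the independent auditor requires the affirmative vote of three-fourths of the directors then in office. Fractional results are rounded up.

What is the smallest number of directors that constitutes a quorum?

The quorum is fixed at 13.

13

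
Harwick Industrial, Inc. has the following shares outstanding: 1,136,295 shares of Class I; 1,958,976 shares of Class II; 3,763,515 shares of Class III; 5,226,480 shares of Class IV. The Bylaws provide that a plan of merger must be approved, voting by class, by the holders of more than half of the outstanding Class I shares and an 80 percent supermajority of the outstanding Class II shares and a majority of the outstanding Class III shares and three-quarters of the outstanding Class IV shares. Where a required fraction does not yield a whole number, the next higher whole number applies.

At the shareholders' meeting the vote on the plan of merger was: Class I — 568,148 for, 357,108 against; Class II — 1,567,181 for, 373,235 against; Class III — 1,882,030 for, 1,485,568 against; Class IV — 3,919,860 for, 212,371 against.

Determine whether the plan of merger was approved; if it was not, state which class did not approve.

Approved — every class gave the required vote.

Class I: a majority of 1136295 is 568148; 568,148 required, 568,148 in favor — approved.
Class II: 4/5 of 1958976 = 1567180.80, rounded up to 1567181; 1,567,181 required, 1,567,181 in favor — approved.
Class III: a majority of 3763515 is 1881758; 1,881,758 required, 1,882,030 in favor — approved.
Class IV: 3/4 of 5226480 = 3919860; 3,919,860 required, 3,919,860 in favor — approved.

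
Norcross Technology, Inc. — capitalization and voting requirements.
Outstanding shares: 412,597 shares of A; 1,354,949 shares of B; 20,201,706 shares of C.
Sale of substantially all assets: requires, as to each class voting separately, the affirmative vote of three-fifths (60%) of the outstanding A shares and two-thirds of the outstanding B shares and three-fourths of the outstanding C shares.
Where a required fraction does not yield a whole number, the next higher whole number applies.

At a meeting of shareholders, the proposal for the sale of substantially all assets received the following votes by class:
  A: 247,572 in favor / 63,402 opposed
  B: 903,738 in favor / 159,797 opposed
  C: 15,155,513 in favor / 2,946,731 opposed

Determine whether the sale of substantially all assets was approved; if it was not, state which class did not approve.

Approved — every class gave the required vote.

A: 3/5 of 412597 = 247558.20, rounded up to 247559; 247,559 required, 247,572 in favor — approved.
B: 2/3 of 1354949 = 903299.33, rounded up to 903300; 903,300 required, 903,738 in favor — approved.
C: 3/4 of 20201706 = 15151279.50, rounded up to 15151280; 15,151,280 required, 15,155,513 in favor — approved.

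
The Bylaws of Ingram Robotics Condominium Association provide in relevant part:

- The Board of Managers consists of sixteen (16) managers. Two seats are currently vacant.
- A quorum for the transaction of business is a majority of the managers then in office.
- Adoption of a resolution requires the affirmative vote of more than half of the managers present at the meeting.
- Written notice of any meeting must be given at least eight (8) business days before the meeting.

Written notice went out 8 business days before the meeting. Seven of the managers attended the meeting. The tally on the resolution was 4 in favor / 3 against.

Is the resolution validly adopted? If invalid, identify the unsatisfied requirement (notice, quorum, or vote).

Notice: 8 business days given; 8 required (8 ≥ 8). Satisfied.
Quorum: 7 present; quorum is 8. Not satisfied.
Vote: the resolution requires a majority of the managers present (7). A majority of 7 is 4, so 4 affirmative votes are needed; 4 voted in favor. Satisfied. (Moot — without a quorum no business can be validly transacted.)

Invalid — quorum requirement not satisfied.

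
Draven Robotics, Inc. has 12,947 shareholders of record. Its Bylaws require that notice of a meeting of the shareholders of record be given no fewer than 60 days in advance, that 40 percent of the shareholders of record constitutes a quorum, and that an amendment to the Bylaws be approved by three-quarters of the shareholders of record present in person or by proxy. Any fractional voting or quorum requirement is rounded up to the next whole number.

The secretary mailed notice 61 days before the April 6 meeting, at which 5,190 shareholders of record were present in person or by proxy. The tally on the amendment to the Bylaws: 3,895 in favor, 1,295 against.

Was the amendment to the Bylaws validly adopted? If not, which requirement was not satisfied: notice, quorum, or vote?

Notice: 61 days given; 60 required. Satisfied.
Quorum: 40% of 12,947 = 5,178.80, rounded up to 5,179; 5,190 present. Satisfied.
Vote: requires three-fourths of those present (5,190); 3/4 of 5190 = 3892.50, rounded up to 3893, so 3,893 needed; 3,895 in favor. Satisfied.

Valid — all requirements satisfied.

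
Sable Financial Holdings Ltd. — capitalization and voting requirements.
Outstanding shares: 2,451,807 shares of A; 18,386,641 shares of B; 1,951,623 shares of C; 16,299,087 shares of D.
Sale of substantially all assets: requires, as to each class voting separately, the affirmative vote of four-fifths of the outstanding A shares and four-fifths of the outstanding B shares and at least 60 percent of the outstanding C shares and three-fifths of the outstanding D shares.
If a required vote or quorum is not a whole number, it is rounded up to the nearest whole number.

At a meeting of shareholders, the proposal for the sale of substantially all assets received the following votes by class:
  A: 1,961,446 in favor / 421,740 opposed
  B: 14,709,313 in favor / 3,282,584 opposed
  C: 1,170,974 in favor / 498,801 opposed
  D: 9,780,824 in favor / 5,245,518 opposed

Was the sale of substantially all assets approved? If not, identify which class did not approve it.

A: 4/5 of 2451807 = 1961445.60, rounded up to 1961446; 1,961,446 required, 1,961,446 in favor — approved.
B: 4/5 of 18386641 = 14709312.80, rounded up to 14709313; 14,709,313 required, 14,709,313 in favor — approved.
C: 3/5 of 1951623 = 1170973.80, rounded up to 1170974; 1,170,974 required, 1,170,974 in favor — approved.
D: 3/5 of 16299087 = 9779452.20, rounded up to 9779453; 9,779,453 required, 9,780,824 in favor — approved.

Approved — every class gave the required vote.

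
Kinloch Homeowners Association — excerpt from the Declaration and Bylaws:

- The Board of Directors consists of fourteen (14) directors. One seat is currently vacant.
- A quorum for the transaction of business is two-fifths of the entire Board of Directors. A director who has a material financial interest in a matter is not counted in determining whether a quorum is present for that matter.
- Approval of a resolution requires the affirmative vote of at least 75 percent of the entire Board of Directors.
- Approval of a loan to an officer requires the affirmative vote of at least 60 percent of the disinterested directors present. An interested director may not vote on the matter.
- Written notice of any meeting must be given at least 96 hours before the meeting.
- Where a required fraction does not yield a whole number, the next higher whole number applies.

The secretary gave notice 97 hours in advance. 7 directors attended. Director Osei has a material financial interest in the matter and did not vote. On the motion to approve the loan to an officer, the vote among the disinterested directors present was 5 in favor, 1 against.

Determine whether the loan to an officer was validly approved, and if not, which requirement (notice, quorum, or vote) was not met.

Notice: 97 hours given; 96 required (97 ≥ 96). Satisfied.
Quorum: 7 present, but the 1 interested director does not count, leaving 6. Quorum is 6. Satisfied.
Vote: the loan to an officer requires three-fifths of the disinterested directors present (7 − 1 = 6). 3/5 of 6 = 3.60, rounded up to 4, so 4 affirmative votes are needed; 5 voted in favor. Satisfied.

Valid — all requirements satisfied.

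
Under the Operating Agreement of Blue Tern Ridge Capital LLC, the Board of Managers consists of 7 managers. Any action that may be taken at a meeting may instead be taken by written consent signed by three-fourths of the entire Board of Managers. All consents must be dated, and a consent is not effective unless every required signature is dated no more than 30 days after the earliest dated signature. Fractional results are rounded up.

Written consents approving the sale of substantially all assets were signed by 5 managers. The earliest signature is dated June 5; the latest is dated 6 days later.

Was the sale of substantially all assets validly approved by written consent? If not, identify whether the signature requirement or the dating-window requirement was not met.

Not effective — insufficient signatures.

Signatures required: three-fourths of 7 — 3/4 of 7 = 5.25, rounded up to 6, so 6 needed; 5 signed. Insufficient.
Dating window: the latest signature is 6 days after the earliest; the limit is 30 days. Within the window.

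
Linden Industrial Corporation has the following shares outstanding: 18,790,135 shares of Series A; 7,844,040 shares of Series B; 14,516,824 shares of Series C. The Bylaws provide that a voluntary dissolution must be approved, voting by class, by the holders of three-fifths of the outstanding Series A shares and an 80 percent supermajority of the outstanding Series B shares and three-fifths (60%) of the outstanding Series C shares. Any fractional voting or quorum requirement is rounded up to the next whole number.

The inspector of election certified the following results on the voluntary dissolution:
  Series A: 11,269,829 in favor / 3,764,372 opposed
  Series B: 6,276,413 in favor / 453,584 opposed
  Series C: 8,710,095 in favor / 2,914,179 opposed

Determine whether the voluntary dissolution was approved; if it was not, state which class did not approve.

Not approved — the Series A shares did not give the required vote.

Series A: 3/5 of 18790135 = 11274081; 11,274,081 required, 11,269,829 in favor — not approved.
Series B: 4/5 of 7844040 = 6275232; 6,275,232 required, 6,276,413 in favor — approved.
Series C: 3/5 of 14516824 = 8710094.40, rounded up to 8710095; 8,710,095 required, 8,710,095 in favor — approved.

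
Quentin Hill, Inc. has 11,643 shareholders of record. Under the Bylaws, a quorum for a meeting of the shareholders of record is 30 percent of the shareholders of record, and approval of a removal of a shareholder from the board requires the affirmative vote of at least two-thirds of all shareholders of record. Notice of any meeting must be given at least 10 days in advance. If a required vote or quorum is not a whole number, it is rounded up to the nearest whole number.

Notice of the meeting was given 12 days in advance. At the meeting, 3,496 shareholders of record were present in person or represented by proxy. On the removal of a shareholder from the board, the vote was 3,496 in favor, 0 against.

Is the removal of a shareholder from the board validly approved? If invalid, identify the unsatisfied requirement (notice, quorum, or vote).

Invalid — vote requirement not satisfied.

Notice: 12 days given; 10 required. Satisfied.
Quorum: 30% of 11,643 = 3,492.90, rounded up to 3,493; 3,496 present. Satisfied.
Vote: requires two-thirds of all shareholders of record (11,643); 2/3 of 11643 = 7762, so 7,762 needed; 3,496 in favor. Not satisfied.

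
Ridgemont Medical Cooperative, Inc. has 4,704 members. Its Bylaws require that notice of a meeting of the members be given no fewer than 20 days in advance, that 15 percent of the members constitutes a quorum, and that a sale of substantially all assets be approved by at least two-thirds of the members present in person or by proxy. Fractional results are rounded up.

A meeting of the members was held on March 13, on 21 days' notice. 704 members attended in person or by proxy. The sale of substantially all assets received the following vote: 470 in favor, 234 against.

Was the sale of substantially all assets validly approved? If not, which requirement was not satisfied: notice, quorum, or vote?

Notice: 21 days given; 20 required. Satisfied.
Quorum: 15% of 4,704 = 705.60, rounded up to 706; 704 present. Not satisfied.
Vote: requires two-thirds of those present (704); 2/3 of 704 = 469.33, rounded up to 470, so 470 needed; 470 in favor. Satisfied.

Invalid — quorum requirement not satisfied.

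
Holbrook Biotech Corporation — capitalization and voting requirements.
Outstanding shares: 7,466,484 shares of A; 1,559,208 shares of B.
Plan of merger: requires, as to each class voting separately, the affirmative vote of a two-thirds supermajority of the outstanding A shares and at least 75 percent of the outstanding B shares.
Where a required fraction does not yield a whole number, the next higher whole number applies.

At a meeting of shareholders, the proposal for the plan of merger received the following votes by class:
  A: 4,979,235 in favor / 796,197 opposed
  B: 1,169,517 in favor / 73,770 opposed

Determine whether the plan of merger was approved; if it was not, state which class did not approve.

Approved — every class gave the required vote.

A: 2/3 of 7466484 = 4977656; 4,977,656 required, 4,979,235 in favor — approved.
B: 3/4 of 1559208 = 1169406; 1,169,406 required, 1,169,517 in favor — approved.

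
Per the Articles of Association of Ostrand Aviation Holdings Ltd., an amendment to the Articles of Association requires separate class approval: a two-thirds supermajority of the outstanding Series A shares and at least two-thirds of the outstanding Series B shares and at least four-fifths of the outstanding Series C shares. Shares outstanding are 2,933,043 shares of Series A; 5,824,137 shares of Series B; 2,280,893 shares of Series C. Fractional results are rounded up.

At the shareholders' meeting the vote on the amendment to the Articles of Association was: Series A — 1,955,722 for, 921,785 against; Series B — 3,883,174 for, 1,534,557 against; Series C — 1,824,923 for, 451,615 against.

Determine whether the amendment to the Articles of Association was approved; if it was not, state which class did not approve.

Approved — every class gave the required vote.

Series A: 2/3 of 2933043 = 1955362; 1,955,362 required, 1,955,722 in favor — approved.
Series B: 2/3 of 5824137 = 3882758; 3,882,758 required, 3,883,174 in favor — approved.
Series C: 4/5 of 2280893 = 1824714.40, rounded up to 1824715; 1,824,715 required, 1,824,923 in favor — approved.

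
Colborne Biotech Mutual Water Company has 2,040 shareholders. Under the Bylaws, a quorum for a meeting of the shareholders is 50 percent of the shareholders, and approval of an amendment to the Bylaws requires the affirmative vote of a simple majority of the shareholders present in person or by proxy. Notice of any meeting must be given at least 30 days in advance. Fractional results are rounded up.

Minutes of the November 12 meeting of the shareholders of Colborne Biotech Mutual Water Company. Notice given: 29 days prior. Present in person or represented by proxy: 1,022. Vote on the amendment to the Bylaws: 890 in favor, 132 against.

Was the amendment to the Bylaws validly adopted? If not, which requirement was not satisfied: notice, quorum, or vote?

Invalid — notice requirement not satisfied.

Notice: 29 days given; 30 required. Not satisfied.
Quorum: 50% of 2,040 = 1,020; 1,022 present. Satisfied.
Vote: requires a majority of those present (1,022); a majority of 1022 is 512, so 512 needed; 890 in favor. Satisfied.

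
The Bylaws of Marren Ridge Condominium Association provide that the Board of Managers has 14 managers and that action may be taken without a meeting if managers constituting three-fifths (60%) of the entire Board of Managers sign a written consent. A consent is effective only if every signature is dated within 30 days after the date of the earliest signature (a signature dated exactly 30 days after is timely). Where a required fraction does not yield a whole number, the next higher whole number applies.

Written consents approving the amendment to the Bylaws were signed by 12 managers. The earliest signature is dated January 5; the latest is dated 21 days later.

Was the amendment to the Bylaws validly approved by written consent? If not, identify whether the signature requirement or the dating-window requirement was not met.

Effective — both the signature and dating-window requirements are satisfied.

Signatures required: three-fifths (60%) of 14 — 3/5 of 14 = 8.40, rounded up to 9, so 9 needed; 12 signed. Sufficient.
Dating window: the latest signature is 21 days after the earliest; the limit is 30 days. Within the window.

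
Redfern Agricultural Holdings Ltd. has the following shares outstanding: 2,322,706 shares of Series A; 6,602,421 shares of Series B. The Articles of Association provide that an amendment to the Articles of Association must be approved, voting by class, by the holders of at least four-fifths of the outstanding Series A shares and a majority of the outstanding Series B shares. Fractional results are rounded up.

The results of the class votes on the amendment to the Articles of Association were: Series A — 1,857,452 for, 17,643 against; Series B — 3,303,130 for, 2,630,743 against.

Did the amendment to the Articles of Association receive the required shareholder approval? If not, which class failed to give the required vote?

Not approved — the Series A shares did not give the required vote.

Series A: 4/5 of 2322706 = 1858164.80, rounded up to 1858165; 1,858,165 required, 1,857,452 in favor — not approved.
Series B: a majority of 6602421 is 3301211; 3,301,211 required, 3,303,130 in favor — approved.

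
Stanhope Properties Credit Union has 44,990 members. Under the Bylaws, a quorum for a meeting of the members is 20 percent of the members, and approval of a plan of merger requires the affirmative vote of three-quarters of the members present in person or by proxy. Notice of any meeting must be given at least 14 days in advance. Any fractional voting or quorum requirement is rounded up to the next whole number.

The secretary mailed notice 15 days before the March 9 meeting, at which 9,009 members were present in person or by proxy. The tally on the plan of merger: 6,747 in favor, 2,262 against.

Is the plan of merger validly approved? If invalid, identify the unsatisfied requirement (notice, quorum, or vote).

Invalid — vote requirement not satisfied.

Notice: 15 days given; 14 required. Satisfied.
Quorum: 20% of 44,990 = 8,998; 9,009 present. Satisfied.
Vote: requires three-fourths of those present (9,009); 3/4 of 9009 = 6756.75, rounded up to 6757, so 6,757 needed; 6,747 in favor. Not satisfied.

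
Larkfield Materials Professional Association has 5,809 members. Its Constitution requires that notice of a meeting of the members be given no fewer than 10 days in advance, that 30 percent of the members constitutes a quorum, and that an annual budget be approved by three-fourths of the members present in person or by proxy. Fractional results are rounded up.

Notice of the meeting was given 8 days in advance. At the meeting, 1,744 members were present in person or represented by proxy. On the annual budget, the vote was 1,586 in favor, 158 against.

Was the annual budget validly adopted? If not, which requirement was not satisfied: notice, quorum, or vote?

Invalid — notice requirement not satisfied.

Notice: 8 days given; 10 required. Not satisfied.
Quorum: 30% of 5,809 = 1,742.70, rounded up to 1,743; 1,744 present. Satisfied.
Vote: requires three-fourths of those present (1,744); 3/4 of 1744 = 1308, so 1,308 needed; 1,586 in favor. Satisfied.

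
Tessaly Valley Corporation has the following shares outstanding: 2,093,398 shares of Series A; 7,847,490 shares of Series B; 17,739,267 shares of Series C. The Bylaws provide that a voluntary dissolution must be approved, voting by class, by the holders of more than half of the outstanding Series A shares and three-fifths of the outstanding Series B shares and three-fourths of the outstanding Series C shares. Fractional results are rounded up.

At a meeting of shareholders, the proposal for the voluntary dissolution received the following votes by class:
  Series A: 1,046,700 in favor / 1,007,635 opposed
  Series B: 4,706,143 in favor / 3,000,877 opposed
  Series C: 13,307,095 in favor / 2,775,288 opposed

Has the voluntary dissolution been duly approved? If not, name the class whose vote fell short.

Not approved — the Series B shares did not give the required vote.

Series A: a majority of 2093398 is 1046700; 1,046,700 required, 1,046,700 in favor — approved.
Series B: 3/5 of 7847490 = 4708494; 4,708,494 required, 4,706,143 in favor — not approved.
Series C: 3/4 of 17739267 = 13304450.25, rounded up to 13304451; 13,304,451 required, 13,307,095 in favor — approved.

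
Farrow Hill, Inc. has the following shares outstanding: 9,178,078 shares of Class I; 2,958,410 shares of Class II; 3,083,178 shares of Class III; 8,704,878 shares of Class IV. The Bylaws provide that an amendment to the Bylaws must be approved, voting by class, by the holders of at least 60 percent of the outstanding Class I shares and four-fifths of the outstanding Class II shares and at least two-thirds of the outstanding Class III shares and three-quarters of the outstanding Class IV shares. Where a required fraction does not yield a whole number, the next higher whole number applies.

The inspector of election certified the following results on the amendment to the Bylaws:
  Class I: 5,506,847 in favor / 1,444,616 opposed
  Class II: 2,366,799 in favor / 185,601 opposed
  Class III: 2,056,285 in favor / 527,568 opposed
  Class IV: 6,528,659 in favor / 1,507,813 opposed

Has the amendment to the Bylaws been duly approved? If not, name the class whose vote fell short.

Approved — every class gave the required vote.

Class I: 3/5 of 9178078 = 5506846.80, rounded up to 5506847; 5,506,847 required, 5,506,847 in favor — approved.
Class II: 4/5 of 2958410 = 2366728; 2,366,728 required, 2,366,799 in favor — approved.
Class III: 2/3 of 3083178 = 2055452; 2,055,452 required, 2,056,285 in favor — approved.
Class IV: 3/4 of 8704878 = 6528658.50, rounded up to 6528659; 6,528,659 required, 6,528,659 in favor — approved.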